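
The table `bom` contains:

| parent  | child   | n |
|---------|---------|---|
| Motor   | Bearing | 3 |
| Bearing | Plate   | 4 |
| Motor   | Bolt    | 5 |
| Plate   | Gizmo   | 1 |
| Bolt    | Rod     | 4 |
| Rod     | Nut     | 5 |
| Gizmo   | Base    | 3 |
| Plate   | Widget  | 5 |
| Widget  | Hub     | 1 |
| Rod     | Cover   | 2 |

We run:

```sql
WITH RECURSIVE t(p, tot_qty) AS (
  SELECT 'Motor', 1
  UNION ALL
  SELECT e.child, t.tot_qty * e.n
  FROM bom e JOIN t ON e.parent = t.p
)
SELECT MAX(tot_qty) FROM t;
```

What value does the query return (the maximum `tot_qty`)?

100

Base: (Motor, tot_qty=1).
Iteration 1: components of {Motor} -> Bearing = 1*3 = 3, Bolt = 1*5 = 5.
Iteration 2: components of {Bearing,Bolt} -> Plate = 3*4 = 12, Rod = 5*4 = 20.
Iteration 3: components of {Plate,Rod} -> Cover = 20*2 = 40, Gizmo = 12*1 = 12, Nut = 20*5 = 100, Widget = 12*5 = 60.
Iteration 4: components of {Cover,Gizmo,Nut,Widget} -> Base = 12*3 = 36, Hub = 60*1 = 60.
Iteration 5: no further components; recursion stops.
tot_qty values: 1, 3, 5, 12, 20, 12, 60, 100, 40, 36, 60; the maximum is 100.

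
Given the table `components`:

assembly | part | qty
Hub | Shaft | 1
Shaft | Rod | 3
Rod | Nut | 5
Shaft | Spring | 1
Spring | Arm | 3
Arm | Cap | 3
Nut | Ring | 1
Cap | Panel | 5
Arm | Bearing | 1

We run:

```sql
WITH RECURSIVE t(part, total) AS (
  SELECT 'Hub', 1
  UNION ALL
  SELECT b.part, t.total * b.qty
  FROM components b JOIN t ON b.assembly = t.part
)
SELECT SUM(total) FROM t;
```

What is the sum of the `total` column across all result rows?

Base: (Hub, total=1).
Iteration 1: components of {Hub} -> Shaft = 1*1 = 1.
Iteration 2: components of {Shaft} -> Rod = 1*3 = 3, Spring = 1*1 = 1.
Iteration 3: components of {Rod,Spring} -> Arm = 1*3 = 3, Nut = 3*5 = 15.
Iteration 4: components of {Arm,Nut} -> Bearing = 3*1 = 3, Cap = 3*3 = 9, Ring = 15*1 = 15.
Iteration 5: components of {Bearing,Cap,Ring} -> Panel = 9*5 = 45.
Iteration 6: no further components; recursion stops.
SUM(total) = 1 + 1 + 3 + 1 + 15 + 3 + 15 + 9 + 3 + 45 = 96.

96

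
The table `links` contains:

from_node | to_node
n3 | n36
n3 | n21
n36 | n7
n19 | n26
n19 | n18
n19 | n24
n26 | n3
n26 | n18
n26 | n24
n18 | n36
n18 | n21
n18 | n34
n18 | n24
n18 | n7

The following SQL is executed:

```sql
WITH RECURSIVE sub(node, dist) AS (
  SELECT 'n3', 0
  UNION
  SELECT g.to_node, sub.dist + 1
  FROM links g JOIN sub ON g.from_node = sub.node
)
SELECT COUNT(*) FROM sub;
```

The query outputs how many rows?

4

Base: (n3, dist=0).
Iteration 1: edges from {n3} -> (n21, dist=1), (n36, dist=1).
Iteration 2: edges from {n21,n36} -> (n7, dist=2).
Iteration 3: no outgoing edges from {n7}; recursion stops.
Total rows emitted: 4.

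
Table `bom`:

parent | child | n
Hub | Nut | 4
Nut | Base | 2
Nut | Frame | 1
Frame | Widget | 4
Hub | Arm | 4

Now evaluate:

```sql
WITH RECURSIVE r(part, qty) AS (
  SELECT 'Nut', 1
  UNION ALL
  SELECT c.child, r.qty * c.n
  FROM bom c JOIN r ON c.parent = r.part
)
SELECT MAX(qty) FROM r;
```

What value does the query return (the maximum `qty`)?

4

Base: (Nut, qty=1).
Iteration 1: components of {Nut} -> Base = 1*2 = 2, Frame = 1*1 = 1.
Iteration 2: components of {Base,Frame} -> Widget = 1*4 = 4.
Iteration 3: no further components; recursion stops.
qty values: 1, 2, 1, 4; the maximum is 4.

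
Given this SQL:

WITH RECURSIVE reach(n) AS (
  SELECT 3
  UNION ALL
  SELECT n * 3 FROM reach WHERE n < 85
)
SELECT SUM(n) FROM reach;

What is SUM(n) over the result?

363

Base: n=3.
Iteration 1: 3 < 85 holds -> n = 3 * 3 = 9.
Iteration 2: 9 < 85 holds -> n = 9 * 3 = 27.
Iteration 3: 27 < 85 holds -> n = 27 * 3 = 81.
Iteration 4: 81 < 85 holds -> n = 81 * 3 = 243.
Iteration 5: 243 < 85 fails; recursion stops.
SUM(n) = 3 + 9 + 27 + 81 + 243 = 363.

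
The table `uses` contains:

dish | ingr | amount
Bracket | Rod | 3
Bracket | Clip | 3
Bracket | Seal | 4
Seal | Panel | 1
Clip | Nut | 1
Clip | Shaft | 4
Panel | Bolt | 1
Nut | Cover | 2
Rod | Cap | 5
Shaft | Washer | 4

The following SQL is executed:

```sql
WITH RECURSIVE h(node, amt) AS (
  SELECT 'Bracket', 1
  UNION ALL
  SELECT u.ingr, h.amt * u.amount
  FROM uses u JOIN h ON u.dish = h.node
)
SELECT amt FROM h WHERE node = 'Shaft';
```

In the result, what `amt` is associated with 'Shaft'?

Base: (Bracket, amt=1).
Iteration 1: components of {Bracket} -> Clip = 1*3 = 3, Rod = 1*3 = 3, Seal = 1*4 = 4.
Iteration 2: components of {Clip,Rod,Seal} -> Cap = 3*5 = 15, Nut = 3*1 = 3, Panel = 4*1 = 4, Shaft = 3*4 = 12.
Iteration 3: components of {Cap,Nut,Panel,Shaft} -> Bolt = 4*1 = 4, Cover = 3*2 = 6, Washer = 12*4 = 48.
Iteration 4: no further components; recursion stops.

12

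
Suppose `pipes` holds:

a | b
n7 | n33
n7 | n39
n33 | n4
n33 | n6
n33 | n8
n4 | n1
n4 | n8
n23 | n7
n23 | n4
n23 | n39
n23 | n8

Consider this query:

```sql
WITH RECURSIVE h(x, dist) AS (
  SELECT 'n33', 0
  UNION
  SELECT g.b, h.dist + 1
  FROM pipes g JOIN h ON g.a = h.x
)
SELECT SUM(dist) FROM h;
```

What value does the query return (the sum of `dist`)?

7

Base: (n33, dist=0).
Iteration 1: edges from {n33} -> (n4, dist=1), (n6, dist=1), (n8, dist=1).
Iteration 2: edges from {n4,n6,n8} -> (n1, dist=2), (n8, dist=2).
Iteration 3: no outgoing edges from {n1,n8}; recursion stops.
SUM(dist) = 0 + 1 + 1 + 1 + 2 + 2 = 7.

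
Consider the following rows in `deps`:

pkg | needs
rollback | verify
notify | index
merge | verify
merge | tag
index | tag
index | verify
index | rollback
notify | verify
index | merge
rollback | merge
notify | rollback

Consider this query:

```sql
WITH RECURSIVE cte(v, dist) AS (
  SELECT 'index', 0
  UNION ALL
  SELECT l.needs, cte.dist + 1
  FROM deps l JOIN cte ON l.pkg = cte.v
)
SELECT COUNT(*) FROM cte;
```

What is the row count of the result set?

11

Base: (index, dist=0).
Iteration 1: edges from {index} -> (merge, dist=1), (rollback, dist=1), (tag, dist=1), (verify, dist=1).
Iteration 2: edges from {merge,rollback,tag,verify} -> (merge, dist=2), (tag, dist=2), (verify, dist=2) x2. [UNION ALL keeps all 4 new rows, including repeats]
Iteration 3: edges from {merge,tag,verify} -> (tag, dist=3), (verify, dist=3).
Iteration 4: no outgoing edges from {tag,verify}; recursion stops.
Total rows emitted: 11.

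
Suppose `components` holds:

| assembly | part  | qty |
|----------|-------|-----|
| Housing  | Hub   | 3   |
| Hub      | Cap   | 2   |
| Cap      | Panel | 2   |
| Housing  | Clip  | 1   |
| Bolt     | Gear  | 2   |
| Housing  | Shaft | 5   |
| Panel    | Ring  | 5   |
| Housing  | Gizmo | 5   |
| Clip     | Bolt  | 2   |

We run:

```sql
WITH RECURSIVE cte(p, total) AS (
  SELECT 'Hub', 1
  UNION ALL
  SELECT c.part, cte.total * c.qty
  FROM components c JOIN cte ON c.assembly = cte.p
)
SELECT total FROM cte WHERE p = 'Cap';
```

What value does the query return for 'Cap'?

2

Base: (Hub, total=1).
Iteration 1: components of {Hub} -> Cap = 1*2 = 2.
Iteration 2: components of {Cap} -> Panel = 2*2 = 4.
Iteration 3: components of {Panel} -> Ring = 4*5 = 20.
Iteration 4: no further components; recursion stops.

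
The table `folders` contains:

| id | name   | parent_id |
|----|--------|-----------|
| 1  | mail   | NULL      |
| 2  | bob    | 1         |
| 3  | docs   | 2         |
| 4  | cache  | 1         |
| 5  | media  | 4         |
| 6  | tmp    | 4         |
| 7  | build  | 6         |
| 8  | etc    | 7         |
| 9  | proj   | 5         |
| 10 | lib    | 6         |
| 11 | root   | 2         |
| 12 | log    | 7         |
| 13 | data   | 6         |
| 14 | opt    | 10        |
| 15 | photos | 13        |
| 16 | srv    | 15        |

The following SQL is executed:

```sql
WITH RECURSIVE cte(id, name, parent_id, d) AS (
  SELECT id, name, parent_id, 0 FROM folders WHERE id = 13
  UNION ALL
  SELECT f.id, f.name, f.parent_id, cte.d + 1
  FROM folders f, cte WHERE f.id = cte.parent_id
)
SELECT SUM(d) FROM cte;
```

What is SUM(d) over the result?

Base: id=13 (data), parent_id=6, d 0.
Iteration 1: join on id=6 -> tmp (id 6, parent_id=4, d 1).
Iteration 2: join on id=4 -> cache (id 4, parent_id=1, d 2).
Iteration 3: join on id=1 -> mail (id 1, parent_id=NULL, d 3).
Iteration 4: parent_id is NULL; no match; recursion stops.
SUM(d) = 0 + 1 + 2 + 3 = 6.

6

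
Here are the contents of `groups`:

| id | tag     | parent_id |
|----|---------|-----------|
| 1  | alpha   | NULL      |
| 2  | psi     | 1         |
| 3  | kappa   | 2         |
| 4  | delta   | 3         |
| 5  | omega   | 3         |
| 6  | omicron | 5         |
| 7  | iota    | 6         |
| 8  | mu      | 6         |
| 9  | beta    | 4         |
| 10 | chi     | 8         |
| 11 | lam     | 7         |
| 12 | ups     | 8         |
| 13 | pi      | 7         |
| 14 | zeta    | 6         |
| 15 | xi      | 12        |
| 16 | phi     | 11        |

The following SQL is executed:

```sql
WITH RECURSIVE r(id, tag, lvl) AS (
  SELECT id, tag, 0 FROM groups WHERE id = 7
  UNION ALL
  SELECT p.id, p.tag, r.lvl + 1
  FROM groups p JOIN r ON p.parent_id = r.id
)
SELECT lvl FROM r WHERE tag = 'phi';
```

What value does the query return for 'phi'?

Base: id=7 (iota) at lvl 0.
Iteration 1: rows with parent_id in {7} -> lam (id 11, lvl 1), pi (id 13, lvl 1).
Iteration 2: rows with parent_id in {11,13} -> phi (id 16, lvl 2).
Iteration 3: no rows with parent_id in {16}; recursion stops.

2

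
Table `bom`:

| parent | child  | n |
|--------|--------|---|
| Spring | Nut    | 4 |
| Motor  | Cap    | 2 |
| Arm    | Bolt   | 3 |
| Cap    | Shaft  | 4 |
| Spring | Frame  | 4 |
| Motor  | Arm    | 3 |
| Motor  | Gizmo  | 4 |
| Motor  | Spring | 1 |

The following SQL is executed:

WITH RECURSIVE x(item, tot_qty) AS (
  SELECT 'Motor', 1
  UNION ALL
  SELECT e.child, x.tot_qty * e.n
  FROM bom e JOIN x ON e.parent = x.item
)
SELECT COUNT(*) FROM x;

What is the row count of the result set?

Base: (Motor, tot_qty=1).
Iteration 1: components of {Motor} -> Arm = 1*3 = 3, Cap = 1*2 = 2, Gizmo = 1*4 = 4, Spring = 1*1 = 1.
Iteration 2: components of {Arm,Cap,Gizmo,Spring} -> Bolt = 3*3 = 9, Frame = 1*4 = 4, Nut = 1*4 = 4, Shaft = 2*4 = 8.
Iteration 3: no further components; recursion stops.
Total rows emitted: 9.

9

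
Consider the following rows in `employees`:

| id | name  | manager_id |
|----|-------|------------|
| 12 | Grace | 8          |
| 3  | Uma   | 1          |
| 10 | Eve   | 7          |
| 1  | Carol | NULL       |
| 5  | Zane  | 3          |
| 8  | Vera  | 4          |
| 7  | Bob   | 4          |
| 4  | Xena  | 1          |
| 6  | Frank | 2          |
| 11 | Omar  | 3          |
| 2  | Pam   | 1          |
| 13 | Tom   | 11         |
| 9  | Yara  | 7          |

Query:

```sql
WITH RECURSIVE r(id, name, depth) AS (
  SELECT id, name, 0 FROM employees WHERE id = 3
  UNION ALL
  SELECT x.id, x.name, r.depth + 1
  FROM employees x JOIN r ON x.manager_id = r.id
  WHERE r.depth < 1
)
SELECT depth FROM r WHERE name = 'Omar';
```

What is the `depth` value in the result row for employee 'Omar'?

1

Base: id=3 (Uma) at depth 0.
Iteration 1: rows with manager_id in {3} -> Zane (id 5, depth 1), Omar (id 11, depth 1).
Iteration 2: depth < 1 fails for all current rows; recursion stops.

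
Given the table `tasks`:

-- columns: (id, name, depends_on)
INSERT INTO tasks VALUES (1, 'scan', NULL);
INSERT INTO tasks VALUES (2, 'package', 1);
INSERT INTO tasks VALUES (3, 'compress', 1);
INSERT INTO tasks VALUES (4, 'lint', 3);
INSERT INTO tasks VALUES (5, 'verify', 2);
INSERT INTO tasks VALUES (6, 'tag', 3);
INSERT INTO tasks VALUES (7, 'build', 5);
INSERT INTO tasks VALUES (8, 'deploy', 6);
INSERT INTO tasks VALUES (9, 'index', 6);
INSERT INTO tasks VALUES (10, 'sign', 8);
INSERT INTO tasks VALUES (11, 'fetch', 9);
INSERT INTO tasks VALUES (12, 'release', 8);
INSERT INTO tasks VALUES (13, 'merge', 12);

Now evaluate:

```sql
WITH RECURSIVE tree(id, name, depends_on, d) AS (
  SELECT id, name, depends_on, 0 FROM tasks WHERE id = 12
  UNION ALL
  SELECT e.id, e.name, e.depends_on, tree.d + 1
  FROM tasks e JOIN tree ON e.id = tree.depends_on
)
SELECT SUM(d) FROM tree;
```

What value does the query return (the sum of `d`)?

10

Base: id=12 (release), depends_on=8, d 0.
Iteration 1: join on id=8 -> deploy (id 8, depends_on=6, d 1).
Iteration 2: join on id=6 -> tag (id 6, depends_on=3, d 2).
Iteration 3: join on id=3 -> compress (id 3, depends_on=1, d 3).
Iteration 4: join on id=1 -> scan (id 1, depends_on=NULL, d 4).
Iteration 5: depends_on is NULL; no match; recursion stops.
SUM(d) = 0 + 1 + 2 + 3 + 4 = 10.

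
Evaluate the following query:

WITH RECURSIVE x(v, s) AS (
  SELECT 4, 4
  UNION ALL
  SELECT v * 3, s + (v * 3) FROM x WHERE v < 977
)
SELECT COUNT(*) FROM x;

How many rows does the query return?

Base: v=4, s=4.
Iteration 1: 4 < 977 holds -> v = 4 * 3 = 12, s = 4 + 12 = 16.
Iteration 2: 12 < 977 holds -> v = 12 * 3 = 36, s = 16 + 36 = 52.
Iteration 3: 36 < 977 holds -> v = 36 * 3 = 108, s = 52 + 108 = 160.
Iteration 4: 108 < 977 holds -> v = 108 * 3 = 324, s = 160 + 324 = 484.
Iteration 5: 324 < 977 holds -> v = 324 * 3 = 972, s = 484 + 972 = 1456.
Iteration 6: 972 < 977 holds -> v = 972 * 3 = 2916, s = 1456 + 2916 = 4372.
Iteration 7: 2916 < 977 fails; recursion stops.
Total rows emitted: 7.

7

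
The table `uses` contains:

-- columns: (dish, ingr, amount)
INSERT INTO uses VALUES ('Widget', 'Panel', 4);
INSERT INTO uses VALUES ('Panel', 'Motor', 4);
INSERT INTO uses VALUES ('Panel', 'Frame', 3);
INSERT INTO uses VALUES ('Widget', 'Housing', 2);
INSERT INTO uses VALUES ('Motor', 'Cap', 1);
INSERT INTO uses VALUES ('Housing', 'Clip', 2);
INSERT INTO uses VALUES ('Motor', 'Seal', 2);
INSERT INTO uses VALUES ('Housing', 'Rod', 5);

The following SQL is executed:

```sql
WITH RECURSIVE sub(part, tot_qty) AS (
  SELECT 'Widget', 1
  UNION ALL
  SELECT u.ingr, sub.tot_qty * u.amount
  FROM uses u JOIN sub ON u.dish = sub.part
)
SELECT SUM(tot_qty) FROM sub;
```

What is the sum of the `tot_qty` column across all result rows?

Base: (Widget, tot_qty=1).
Iteration 1: components of {Widget} -> Housing = 1*2 = 2, Panel = 1*4 = 4.
Iteration 2: components of {Housing,Panel} -> Clip = 2*2 = 4, Frame = 4*3 = 12, Motor = 4*4 = 16, Rod = 2*5 = 10.
Iteration 3: components of {Clip,Frame,Motor,Rod} -> Cap = 16*1 = 16, Seal = 16*2 = 32.
Iteration 4: no further components; recursion stops.
SUM(tot_qty) = 1 + 4 + 2 + 12 + 16 + 4 + 10 + 32 + 16 = 97.

97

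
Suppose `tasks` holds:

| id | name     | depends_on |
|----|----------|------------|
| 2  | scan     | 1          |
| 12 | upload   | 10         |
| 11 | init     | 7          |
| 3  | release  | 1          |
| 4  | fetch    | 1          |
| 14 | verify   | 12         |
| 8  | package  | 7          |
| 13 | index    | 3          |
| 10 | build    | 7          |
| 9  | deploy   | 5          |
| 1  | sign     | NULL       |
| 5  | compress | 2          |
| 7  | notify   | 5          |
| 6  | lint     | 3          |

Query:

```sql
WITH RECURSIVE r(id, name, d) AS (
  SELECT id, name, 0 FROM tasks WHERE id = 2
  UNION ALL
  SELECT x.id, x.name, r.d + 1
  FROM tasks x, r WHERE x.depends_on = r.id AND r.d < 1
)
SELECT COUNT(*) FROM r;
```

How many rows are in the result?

Base: id=2 (scan) at d 0.
Iteration 1: rows with depends_on in {2} -> compress (id 5, d 1).
Iteration 2: d < 1 fails for all current rows; recursion stops.
Total rows emitted: 2.

2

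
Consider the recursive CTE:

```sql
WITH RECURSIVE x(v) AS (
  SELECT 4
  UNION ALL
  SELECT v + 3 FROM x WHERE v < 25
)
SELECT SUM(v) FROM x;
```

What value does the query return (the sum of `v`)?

116

Base: v=4.
Iteration 1: 4 < 25 holds -> v = 4 + 3 = 7.
Iteration 2: 7 < 25 holds -> v = 7 + 3 = 10.
Iteration 3: 10 < 25 holds -> v = 10 + 3 = 13.
Iteration 4: 13 < 25 holds -> v = 13 + 3 = 16.
Iteration 5: 16 < 25 holds -> v = 16 + 3 = 19.
Iteration 6: 19 < 25 holds -> v = 19 + 3 = 22.
Iteration 7: 22 < 25 holds -> v = 22 + 3 = 25.
Iteration 8: 25 < 25 fails; recursion stops.
SUM(v) = 4 + 7 + 10 + 13 + 16 + 19 + 22 + 25 = 116.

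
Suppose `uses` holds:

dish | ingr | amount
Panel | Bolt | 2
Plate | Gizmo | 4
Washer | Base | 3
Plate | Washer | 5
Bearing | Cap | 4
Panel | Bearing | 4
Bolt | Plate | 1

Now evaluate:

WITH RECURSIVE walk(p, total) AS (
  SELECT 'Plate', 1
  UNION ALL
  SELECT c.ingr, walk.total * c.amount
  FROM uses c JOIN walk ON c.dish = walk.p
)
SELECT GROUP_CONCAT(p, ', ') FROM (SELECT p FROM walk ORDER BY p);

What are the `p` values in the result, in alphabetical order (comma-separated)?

Base, Gizmo, Plate, Washer

Base: (Plate, total=1).
Iteration 1: components of {Plate} -> Gizmo = 1*4 = 4, Washer = 1*5 = 5.
Iteration 2: components of {Gizmo,Washer} -> Base = 5*3 = 15.
Iteration 3: no further components; recursion stops.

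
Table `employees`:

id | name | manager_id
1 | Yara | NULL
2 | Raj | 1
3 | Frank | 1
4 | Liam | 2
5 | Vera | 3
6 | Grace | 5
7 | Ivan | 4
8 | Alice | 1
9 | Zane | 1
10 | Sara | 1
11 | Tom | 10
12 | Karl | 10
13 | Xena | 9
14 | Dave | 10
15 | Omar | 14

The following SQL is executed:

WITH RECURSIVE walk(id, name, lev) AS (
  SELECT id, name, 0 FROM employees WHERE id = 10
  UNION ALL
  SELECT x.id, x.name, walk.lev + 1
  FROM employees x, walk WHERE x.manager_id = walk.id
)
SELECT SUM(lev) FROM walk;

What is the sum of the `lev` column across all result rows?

Base: id=10 (Sara) at lev 0.
Iteration 1: rows with manager_id in {10} -> Tom (id 11, lev 1), Karl (id 12, lev 1), Dave (id 14, lev 1).
Iteration 2: rows with manager_id in {11,12,14} -> Omar (id 15, lev 2).
Iteration 3: no rows with manager_id in {15}; recursion stops.
SUM(lev) = 0 + 1 + 1 + 1 + 2 = 5.

5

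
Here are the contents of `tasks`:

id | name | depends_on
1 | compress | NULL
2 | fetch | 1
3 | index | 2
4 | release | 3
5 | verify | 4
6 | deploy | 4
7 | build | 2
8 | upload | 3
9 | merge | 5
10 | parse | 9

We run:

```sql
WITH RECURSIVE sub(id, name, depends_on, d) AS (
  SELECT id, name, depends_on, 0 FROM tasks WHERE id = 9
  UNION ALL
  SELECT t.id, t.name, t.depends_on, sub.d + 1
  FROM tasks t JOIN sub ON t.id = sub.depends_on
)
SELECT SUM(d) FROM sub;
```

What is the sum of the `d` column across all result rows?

Base: id=9 (merge), depends_on=5, d 0.
Iteration 1: join on id=5 -> verify (id 5, depends_on=4, d 1).
Iteration 2: join on id=4 -> release (id 4, depends_on=3, d 2).
Iteration 3: join on id=3 -> index (id 3, depends_on=2, d 3).
Iteration 4: join on id=2 -> fetch (id 2, depends_on=1, d 4).
Iteration 5: join on id=1 -> compress (id 1, depends_on=NULL, d 5).
Iteration 6: depends_on is NULL; no match; recursion stops.
SUM(d) = 0 + 1 + 2 + 3 + 4 + 5 = 15.

15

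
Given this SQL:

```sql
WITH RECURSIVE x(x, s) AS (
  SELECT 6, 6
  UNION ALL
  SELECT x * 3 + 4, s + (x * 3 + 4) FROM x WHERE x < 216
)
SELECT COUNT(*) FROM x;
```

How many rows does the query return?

5

Base: x=6, s=6.
Iteration 1: 6 < 216 holds -> x = 6 * 3 + 4 = 22, s = 6 + 22 = 28.
Iteration 2: 22 < 216 holds -> x = 22 * 3 + 4 = 70, s = 28 + 70 = 98.
Iteration 3: 70 < 216 holds -> x = 70 * 3 + 4 = 214, s = 98 + 214 = 312.
Iteration 4: 214 < 216 holds -> x = 214 * 3 + 4 = 646, s = 312 + 646 = 958.
Iteration 5: 646 < 216 fails; recursion stops.
Total rows emitted: 5.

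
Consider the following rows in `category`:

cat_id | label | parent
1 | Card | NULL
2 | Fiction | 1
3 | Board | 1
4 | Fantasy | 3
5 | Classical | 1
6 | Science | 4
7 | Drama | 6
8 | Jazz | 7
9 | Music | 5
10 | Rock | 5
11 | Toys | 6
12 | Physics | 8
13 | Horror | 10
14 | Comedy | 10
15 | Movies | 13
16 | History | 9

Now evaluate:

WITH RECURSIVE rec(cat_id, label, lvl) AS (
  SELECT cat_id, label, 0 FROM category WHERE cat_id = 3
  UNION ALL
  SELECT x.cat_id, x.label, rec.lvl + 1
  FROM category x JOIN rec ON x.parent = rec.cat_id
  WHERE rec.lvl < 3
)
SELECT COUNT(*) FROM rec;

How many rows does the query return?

5

Base: cat_id=3 (Board) at lvl 0.
Iteration 1: rows with parent in {3} -> Fantasy (id 4, lvl 1).
Iteration 2: rows with parent in {4} -> Science (id 6, lvl 2).
Iteration 3: rows with parent in {6} -> Drama (id 7, lvl 3), Toys (id 11, lvl 3).
Iteration 4: lvl < 3 fails for all current rows; recursion stops.
Total rows emitted: 5.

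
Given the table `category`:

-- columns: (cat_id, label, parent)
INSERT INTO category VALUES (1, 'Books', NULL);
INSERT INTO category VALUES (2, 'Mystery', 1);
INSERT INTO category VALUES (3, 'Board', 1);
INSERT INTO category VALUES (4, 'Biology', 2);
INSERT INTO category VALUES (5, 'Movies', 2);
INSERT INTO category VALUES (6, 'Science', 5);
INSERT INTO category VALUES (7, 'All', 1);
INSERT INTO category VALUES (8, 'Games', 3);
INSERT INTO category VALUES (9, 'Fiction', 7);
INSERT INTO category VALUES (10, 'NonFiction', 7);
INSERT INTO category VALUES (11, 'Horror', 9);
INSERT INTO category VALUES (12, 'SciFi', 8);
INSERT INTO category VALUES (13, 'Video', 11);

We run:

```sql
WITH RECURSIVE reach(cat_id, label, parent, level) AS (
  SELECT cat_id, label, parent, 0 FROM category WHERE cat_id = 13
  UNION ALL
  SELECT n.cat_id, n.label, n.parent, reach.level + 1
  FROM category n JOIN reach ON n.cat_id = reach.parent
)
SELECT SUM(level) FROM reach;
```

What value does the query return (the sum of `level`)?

Base: cat_id=13 (Video), parent=11, level 0.
Iteration 1: join on cat_id=11 -> Horror (id 11, parent=9, level 1).
Iteration 2: join on cat_id=9 -> Fiction (id 9, parent=7, level 2).
Iteration 3: join on cat_id=7 -> All (id 7, parent=1, level 3).
Iteration 4: join on cat_id=1 -> Books (id 1, parent=NULL, level 4).
Iteration 5: parent is NULL; no match; recursion stops.
SUM(level) = 0 + 1 + 2 + 3 + 4 = 10.

10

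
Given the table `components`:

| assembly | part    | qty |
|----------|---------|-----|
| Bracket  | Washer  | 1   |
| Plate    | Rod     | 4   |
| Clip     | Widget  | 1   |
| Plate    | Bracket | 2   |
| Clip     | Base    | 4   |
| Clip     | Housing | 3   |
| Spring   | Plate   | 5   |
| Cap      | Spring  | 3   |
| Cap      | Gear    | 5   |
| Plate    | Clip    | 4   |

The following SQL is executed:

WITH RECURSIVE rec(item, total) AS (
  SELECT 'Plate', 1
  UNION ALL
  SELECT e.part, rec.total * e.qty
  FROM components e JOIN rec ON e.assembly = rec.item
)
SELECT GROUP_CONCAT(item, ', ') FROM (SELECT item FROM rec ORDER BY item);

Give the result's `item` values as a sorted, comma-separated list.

Base: (Plate, total=1).
Iteration 1: components of {Plate} -> Bracket = 1*2 = 2, Clip = 1*4 = 4, Rod = 1*4 = 4.
Iteration 2: components of {Bracket,Clip,Rod} -> Base = 4*4 = 16, Housing = 4*3 = 12, Washer = 2*1 = 2, Widget = 4*1 = 4.
Iteration 3: no further components; recursion stops.

Base, Bracket, Clip, Housing, Plate, Rod, Washer, Widget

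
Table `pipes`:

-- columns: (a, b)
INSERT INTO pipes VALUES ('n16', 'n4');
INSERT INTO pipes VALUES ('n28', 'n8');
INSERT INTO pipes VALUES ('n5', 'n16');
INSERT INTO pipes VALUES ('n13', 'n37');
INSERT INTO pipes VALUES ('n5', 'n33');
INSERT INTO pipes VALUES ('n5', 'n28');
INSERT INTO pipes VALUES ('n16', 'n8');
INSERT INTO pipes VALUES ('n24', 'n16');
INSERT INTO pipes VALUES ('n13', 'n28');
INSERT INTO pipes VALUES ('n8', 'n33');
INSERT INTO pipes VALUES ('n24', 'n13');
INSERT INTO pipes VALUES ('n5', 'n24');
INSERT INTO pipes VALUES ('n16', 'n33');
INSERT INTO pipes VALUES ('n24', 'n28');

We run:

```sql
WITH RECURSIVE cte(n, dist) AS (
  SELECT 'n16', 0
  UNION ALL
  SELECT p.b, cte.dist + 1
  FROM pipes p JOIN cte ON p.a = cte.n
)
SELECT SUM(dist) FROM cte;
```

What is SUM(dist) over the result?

5

Base: (n16, dist=0).
Iteration 1: edges from {n16} -> (n33, dist=1), (n4, dist=1), (n8, dist=1).
Iteration 2: edges from {n33,n4,n8} -> (n33, dist=2).
Iteration 3: no outgoing edges from {n33}; recursion stops.
SUM(dist) = 0 + 1 + 1 + 1 + 2 = 5.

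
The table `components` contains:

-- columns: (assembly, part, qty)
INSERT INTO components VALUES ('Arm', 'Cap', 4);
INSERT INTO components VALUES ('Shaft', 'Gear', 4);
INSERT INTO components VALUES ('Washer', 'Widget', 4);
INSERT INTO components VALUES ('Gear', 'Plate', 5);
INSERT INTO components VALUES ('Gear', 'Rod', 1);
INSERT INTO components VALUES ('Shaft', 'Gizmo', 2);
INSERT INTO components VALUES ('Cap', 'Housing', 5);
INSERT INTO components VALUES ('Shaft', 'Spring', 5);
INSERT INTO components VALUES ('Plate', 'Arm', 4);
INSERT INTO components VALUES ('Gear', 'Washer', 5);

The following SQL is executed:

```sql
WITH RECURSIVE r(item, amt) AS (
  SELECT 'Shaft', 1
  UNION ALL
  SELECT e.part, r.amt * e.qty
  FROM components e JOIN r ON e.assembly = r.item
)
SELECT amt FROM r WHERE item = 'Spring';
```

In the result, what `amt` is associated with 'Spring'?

Base: (Shaft, amt=1).
Iteration 1: components of {Shaft} -> Gear = 1*4 = 4, Gizmo = 1*2 = 2, Spring = 1*5 = 5.
Iteration 2: components of {Gear,Gizmo,Spring} -> Plate = 4*5 = 20, Rod = 4*1 = 4, Washer = 4*5 = 20.
Iteration 3: components of {Plate,Rod,Washer} -> Arm = 20*4 = 80, Widget = 20*4 = 80.
Iteration 4: components of {Arm,Widget} -> Cap = 80*4 = 320.
Iteration 5: components of {Cap} -> Housing = 320*5 = 1600.
Iteration 6: no further components; recursion stops.

5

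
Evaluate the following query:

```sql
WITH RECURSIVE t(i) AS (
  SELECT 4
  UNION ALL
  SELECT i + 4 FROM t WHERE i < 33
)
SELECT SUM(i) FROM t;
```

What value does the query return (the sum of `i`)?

Base: i=4.
Iteration 1: 4 < 33 holds -> i = 4 + 4 = 8.
Iteration 2: 8 < 33 holds -> i = 8 + 4 = 12.
Iteration 3: 12 < 33 holds -> i = 12 + 4 = 16.
Iteration 4: 16 < 33 holds -> i = 16 + 4 = 20.
Iteration 5: 20 < 33 holds -> i = 20 + 4 = 24.
Iteration 6: 24 < 33 holds -> i = 24 + 4 = 28.
Iteration 7: 28 < 33 holds -> i = 28 + 4 = 32.
Iteration 8: 32 < 33 holds -> i = 32 + 4 = 36.
Iteration 9: 36 < 33 fails; recursion stops.
SUM(i) = 4 + 8 + 12 + 16 + 20 + 24 + 28 + 32 + 36 = 180.

180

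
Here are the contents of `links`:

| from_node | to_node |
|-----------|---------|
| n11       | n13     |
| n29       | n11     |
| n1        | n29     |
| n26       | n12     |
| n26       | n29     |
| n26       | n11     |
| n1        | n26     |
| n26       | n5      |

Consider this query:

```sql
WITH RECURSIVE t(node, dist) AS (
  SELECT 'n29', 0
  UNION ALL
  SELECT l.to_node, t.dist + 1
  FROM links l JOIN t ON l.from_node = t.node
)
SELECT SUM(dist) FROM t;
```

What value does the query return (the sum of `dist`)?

Base: (n29, dist=0).
Iteration 1: edges from {n29} -> (n11, dist=1).
Iteration 2: edges from {n11} -> (n13, dist=2).
Iteration 3: no outgoing edges from {n13}; recursion stops.
SUM(dist) = 0 + 1 + 2 = 3.

3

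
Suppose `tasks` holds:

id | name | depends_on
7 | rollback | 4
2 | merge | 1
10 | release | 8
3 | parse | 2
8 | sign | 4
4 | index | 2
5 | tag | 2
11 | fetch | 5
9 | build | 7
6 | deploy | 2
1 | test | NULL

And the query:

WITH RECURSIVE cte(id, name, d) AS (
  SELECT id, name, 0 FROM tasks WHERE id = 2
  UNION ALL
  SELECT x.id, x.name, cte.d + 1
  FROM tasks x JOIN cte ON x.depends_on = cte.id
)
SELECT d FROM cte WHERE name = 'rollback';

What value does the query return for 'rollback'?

2

Base: id=2 (merge) at d 0.
Iteration 1: rows with depends_on in {2} -> parse (id 3, d 1), index (id 4, d 1), tag (id 5, d 1), deploy (id 6, d 1).
Iteration 2: rows with depends_on in {3,4,5,6} -> rollback (id 7, d 2), sign (id 8, d 2), fetch (id 11, d 2).
Iteration 3: rows with depends_on in {7,8,11} -> build (id 9, d 3), release (id 10, d 3).
Iteration 4: no rows with depends_on in {9,10}; recursion stops.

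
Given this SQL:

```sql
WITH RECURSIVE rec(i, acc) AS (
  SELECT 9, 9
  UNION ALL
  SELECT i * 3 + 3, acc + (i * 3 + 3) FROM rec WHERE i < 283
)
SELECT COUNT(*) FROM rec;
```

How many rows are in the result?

Base: i=9, acc=9.
Iteration 1: 9 < 283 holds -> i = 9 * 3 + 3 = 30, acc = 9 + 30 = 39.
Iteration 2: 30 < 283 holds -> i = 30 * 3 + 3 = 93, acc = 39 + 93 = 132.
Iteration 3: 93 < 283 holds -> i = 93 * 3 + 3 = 282, acc = 132 + 282 = 414.
Iteration 4: 282 < 283 holds -> i = 282 * 3 + 3 = 849, acc = 414 + 849 = 1263.
Iteration 5: 849 < 283 fails; recursion stops.
Total rows emitted: 5.

5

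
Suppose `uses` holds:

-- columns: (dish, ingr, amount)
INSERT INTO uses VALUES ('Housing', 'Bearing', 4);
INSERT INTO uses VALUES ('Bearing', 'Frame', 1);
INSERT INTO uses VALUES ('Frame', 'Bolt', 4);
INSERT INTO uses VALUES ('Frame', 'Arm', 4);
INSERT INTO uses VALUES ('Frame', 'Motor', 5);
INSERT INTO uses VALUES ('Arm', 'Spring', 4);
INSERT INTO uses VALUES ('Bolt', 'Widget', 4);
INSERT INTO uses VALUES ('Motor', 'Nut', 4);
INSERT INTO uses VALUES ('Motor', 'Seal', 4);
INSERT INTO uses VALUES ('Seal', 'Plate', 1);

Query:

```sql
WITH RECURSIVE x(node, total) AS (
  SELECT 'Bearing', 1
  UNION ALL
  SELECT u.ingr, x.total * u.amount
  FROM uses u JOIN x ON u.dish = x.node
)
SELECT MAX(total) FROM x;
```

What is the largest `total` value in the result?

20

Base: (Bearing, total=1).
Iteration 1: components of {Bearing} -> Frame = 1*1 = 1.
Iteration 2: components of {Frame} -> Arm = 1*4 = 4, Bolt = 1*4 = 4, Motor = 1*5 = 5.
Iteration 3: components of {Arm,Bolt,Motor} -> Nut = 5*4 = 20, Seal = 5*4 = 20, Spring = 4*4 = 16, Widget = 4*4 = 16.
Iteration 4: components of {Nut,Seal,Spring,Widget} -> Plate = 20*1 = 20.
Iteration 5: no further components; recursion stops.
total values: 1, 1, 4, 4, 5, 16, 16, 20, 20, 20; the maximum is 20.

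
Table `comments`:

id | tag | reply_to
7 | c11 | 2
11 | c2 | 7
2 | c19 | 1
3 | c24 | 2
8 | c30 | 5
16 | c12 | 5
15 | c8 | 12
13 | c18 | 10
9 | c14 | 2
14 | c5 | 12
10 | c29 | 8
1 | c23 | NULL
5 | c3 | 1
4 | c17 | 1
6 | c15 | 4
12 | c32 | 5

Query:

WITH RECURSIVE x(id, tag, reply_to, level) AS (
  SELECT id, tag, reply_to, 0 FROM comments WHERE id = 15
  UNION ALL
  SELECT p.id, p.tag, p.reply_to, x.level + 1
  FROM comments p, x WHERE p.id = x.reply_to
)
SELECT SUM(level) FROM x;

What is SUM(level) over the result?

6

Base: id=15 (c8), reply_to=12, level 0.
Iteration 1: join on id=12 -> c32 (id 12, reply_to=5, level 1).
Iteration 2: join on id=5 -> c3 (id 5, reply_to=1, level 2).
Iteration 3: join on id=1 -> c23 (id 1, reply_to=NULL, level 3).
Iteration 4: reply_to is NULL; no match; recursion stops.
SUM(level) = 0 + 1 + 2 + 3 = 6.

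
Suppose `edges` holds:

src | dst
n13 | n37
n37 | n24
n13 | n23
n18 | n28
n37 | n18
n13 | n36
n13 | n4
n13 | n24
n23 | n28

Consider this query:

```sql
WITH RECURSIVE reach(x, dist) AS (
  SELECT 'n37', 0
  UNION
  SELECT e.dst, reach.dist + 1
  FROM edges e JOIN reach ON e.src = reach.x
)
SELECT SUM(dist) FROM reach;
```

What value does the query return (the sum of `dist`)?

4

Base: (n37, dist=0).
Iteration 1: edges from {n37} -> (n18, dist=1), (n24, dist=1).
Iteration 2: edges from {n18,n24} -> (n28, dist=2).
Iteration 3: no outgoing edges from {n28}; recursion stops.
SUM(dist) = 0 + 1 + 1 + 2 = 4.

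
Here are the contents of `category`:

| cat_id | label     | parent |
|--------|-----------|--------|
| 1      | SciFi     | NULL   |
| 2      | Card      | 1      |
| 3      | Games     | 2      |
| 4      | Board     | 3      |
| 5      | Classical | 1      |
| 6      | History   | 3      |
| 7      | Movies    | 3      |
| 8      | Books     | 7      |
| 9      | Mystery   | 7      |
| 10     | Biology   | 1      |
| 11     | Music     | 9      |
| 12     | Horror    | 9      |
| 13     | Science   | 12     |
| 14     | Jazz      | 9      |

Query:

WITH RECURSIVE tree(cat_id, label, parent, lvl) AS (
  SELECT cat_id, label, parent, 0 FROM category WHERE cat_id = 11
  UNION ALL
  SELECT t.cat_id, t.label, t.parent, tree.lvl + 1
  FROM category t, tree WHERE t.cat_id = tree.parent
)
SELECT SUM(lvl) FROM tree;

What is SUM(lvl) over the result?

Base: cat_id=11 (Music), parent=9, lvl 0.
Iteration 1: join on cat_id=9 -> Mystery (id 9, parent=7, lvl 1).
Iteration 2: join on cat_id=7 -> Movies (id 7, parent=3, lvl 2).
Iteration 3: join on cat_id=3 -> Games (id 3, parent=2, lvl 3).
Iteration 4: join on cat_id=2 -> Card (id 2, parent=1, lvl 4).
Iteration 5: join on cat_id=1 -> SciFi (id 1, parent=NULL, lvl 5).
Iteration 6: parent is NULL; no match; recursion stops.
SUM(lvl) = 0 + 1 + 2 + 3 + 4 + 5 = 15.

15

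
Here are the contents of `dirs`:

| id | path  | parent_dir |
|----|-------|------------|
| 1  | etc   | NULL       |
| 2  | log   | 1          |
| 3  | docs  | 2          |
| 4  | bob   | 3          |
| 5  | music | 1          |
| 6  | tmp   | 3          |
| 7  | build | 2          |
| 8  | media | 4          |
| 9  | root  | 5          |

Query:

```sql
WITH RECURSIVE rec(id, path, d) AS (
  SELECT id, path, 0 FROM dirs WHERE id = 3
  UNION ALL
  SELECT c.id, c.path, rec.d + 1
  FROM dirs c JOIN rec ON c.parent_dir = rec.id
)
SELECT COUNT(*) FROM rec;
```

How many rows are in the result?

4

Base: id=3 (docs) at d 0.
Iteration 1: rows with parent_dir in {3} -> bob (id 4, d 1), tmp (id 6, d 1).
Iteration 2: rows with parent_dir in {4,6} -> media (id 8, d 2).
Iteration 3: no rows with parent_dir in {8}; recursion stops.
Total rows emitted: 4.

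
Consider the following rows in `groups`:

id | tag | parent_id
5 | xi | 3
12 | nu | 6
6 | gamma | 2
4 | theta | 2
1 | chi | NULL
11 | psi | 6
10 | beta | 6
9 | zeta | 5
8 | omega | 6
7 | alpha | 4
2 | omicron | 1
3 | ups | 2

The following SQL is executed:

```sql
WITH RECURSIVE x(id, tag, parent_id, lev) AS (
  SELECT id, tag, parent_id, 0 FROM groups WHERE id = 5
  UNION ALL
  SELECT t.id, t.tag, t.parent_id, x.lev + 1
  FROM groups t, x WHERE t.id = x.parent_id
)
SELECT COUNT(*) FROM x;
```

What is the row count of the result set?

Base: id=5 (xi), parent_id=3, lev 0.
Iteration 1: join on id=3 -> ups (id 3, parent_id=2, lev 1).
Iteration 2: join on id=2 -> omicron (id 2, parent_id=1, lev 2).
Iteration 3: join on id=1 -> chi (id 1, parent_id=NULL, lev 3).
Iteration 4: parent_id is NULL; no match; recursion stops.
Total rows emitted: 4.

4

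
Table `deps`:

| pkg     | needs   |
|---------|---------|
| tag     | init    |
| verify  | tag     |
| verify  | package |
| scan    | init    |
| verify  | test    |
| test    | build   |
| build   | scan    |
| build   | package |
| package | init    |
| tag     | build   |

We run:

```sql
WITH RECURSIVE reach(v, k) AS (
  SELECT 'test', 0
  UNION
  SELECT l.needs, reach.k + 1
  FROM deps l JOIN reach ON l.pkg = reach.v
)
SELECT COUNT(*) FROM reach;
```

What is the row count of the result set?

Base: (test, k=0).
Iteration 1: edges from {test} -> (build, k=1).
Iteration 2: edges from {build} -> (package, k=2), (scan, k=2).
Iteration 3: edges from {package,scan} -> (init, k=3). [UNION drops 1 duplicate row(s)]
Iteration 4: no outgoing edges from {init}; recursion stops.
Total rows emitted: 5.

5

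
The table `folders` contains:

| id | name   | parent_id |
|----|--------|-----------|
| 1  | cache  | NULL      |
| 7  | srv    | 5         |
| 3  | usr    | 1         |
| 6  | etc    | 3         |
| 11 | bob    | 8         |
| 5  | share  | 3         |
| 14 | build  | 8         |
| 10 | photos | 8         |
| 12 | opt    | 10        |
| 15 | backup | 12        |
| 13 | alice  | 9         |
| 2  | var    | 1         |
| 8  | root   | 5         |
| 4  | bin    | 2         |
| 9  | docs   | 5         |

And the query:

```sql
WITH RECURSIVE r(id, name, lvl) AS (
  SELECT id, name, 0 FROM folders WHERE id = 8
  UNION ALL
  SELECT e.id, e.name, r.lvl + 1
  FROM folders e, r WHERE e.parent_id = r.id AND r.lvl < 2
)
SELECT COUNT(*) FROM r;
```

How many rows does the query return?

5

Base: id=8 (root) at lvl 0.
Iteration 1: rows with parent_id in {8} -> photos (id 10, lvl 1), bob (id 11, lvl 1), build (id 14, lvl 1).
Iteration 2: rows with parent_id in {10,11,14} -> opt (id 12, lvl 2).
Iteration 3: lvl < 2 fails for all current rows; recursion stops.
Total rows emitted: 5.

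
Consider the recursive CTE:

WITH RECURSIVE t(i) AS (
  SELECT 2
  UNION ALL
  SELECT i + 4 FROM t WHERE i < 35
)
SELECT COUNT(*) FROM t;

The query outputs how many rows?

Base: i=2.
Iteration 1: 2 < 35 holds -> i = 2 + 4 = 6.
Iteration 2: 6 < 35 holds -> i = 6 + 4 = 10.
Iteration 3: 10 < 35 holds -> i = 10 + 4 = 14.
Iteration 4: 14 < 35 holds -> i = 14 + 4 = 18.
Iteration 5: 18 < 35 holds -> i = 18 + 4 = 22.
Iteration 6: 22 < 35 holds -> i = 22 + 4 = 26.
Iteration 7: 26 < 35 holds -> i = 26 + 4 = 30.
Iteration 8: 30 < 35 holds -> i = 30 + 4 = 34.
Iteration 9: 34 < 35 holds -> i = 34 + 4 = 38.
Iteration 10: 38 < 35 fails; recursion stops.
Total rows emitted: 10.

10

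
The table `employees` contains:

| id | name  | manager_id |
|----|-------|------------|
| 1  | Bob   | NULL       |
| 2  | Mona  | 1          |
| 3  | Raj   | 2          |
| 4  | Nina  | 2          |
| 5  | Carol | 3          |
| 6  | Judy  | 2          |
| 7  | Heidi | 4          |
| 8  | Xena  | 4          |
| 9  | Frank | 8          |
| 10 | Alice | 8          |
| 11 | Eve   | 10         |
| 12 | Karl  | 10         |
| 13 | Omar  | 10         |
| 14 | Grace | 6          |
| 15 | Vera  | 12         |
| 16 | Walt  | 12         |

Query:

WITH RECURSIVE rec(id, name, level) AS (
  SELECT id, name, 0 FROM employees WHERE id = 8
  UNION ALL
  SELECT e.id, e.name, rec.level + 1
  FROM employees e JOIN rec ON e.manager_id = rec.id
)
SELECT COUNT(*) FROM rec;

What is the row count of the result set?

8

Base: id=8 (Xena) at level 0.
Iteration 1: rows with manager_id in {8} -> Frank (id 9, level 1), Alice (id 10, level 1).
Iteration 2: rows with manager_id in {9,10} -> Eve (id 11, level 2), Karl (id 12, level 2), Omar (id 13, level 2).
Iteration 3: rows with manager_id in {11,12,13} -> Vera (id 15, level 3), Walt (id 16, level 3).
Iteration 4: no rows with manager_id in {15,16}; recursion stops.
Total rows emitted: 8.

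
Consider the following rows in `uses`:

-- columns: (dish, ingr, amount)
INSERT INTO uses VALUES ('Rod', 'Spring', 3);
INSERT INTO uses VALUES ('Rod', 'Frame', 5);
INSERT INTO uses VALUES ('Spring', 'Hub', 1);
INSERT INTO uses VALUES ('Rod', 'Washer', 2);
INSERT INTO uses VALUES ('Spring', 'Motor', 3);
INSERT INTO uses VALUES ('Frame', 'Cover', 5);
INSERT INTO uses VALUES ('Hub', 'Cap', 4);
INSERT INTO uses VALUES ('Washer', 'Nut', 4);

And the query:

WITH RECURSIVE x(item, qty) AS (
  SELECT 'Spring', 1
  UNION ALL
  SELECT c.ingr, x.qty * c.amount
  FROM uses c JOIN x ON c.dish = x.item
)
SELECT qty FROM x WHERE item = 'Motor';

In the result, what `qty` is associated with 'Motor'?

3

Base: (Spring, qty=1).
Iteration 1: components of {Spring} -> Hub = 1*1 = 1, Motor = 1*3 = 3.
Iteration 2: components of {Hub,Motor} -> Cap = 1*4 = 4.
Iteration 3: no further components; recursion stops.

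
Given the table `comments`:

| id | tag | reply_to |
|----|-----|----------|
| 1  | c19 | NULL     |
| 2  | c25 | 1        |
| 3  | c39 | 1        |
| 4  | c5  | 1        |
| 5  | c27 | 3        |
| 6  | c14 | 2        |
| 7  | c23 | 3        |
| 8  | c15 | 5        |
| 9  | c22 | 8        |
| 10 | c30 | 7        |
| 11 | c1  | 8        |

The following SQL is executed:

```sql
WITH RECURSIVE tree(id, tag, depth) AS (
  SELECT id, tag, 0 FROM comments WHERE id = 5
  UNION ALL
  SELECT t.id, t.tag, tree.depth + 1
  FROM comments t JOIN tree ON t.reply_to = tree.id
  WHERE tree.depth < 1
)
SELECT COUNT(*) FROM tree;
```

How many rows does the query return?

2

Base: id=5 (c27) at depth 0.
Iteration 1: rows with reply_to in {5} -> c15 (id 8, depth 1).
Iteration 2: depth < 1 fails for all current rows; recursion stops.
Total rows emitted: 2.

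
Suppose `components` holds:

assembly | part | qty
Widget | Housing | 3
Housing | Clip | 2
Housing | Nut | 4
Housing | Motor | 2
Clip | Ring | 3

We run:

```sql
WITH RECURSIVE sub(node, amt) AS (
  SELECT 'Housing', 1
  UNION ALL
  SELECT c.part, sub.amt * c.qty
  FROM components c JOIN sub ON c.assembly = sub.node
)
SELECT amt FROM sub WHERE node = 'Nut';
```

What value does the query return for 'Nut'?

Base: (Housing, amt=1).
Iteration 1: components of {Housing} -> Clip = 1*2 = 2, Motor = 1*2 = 2, Nut = 1*4 = 4.
Iteration 2: components of {Clip,Motor,Nut} -> Ring = 2*3 = 6.
Iteration 3: no further components; recursion stops.

4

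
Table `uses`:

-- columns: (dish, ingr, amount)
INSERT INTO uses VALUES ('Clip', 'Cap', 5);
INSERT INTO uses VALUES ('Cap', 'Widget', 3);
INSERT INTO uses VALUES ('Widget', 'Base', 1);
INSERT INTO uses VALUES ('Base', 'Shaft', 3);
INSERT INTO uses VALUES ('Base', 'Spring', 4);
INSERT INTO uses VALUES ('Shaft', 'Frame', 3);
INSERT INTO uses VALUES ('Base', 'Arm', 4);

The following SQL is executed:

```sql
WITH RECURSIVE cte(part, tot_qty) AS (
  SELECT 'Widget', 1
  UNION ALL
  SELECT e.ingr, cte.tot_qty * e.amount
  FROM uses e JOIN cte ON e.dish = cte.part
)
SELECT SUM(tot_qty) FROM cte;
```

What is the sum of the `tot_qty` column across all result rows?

22

Base: (Widget, tot_qty=1).
Iteration 1: components of {Widget} -> Base = 1*1 = 1.
Iteration 2: components of {Base} -> Arm = 1*4 = 4, Shaft = 1*3 = 3, Spring = 1*4 = 4.
Iteration 3: components of {Arm,Shaft,Spring} -> Frame = 3*3 = 9.
Iteration 4: no further components; recursion stops.
SUM(tot_qty) = 1 + 1 + 3 + 4 + 4 + 9 = 22.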